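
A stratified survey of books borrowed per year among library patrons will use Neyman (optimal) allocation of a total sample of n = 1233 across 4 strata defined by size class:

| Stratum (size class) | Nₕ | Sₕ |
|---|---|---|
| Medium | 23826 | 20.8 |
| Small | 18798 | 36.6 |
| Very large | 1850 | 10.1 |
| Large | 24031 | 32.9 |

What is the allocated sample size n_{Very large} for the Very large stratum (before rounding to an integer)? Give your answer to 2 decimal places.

Neyman allocation: nₕ = n·NₕSₕ / Σⱼ NⱼSⱼ.
Σ NⱼSⱼ = 23826·20.8 + 18798·36.6 + 1850·10.1 + 24031·32.9 = 1.9928925 × 10^6.
n_{Very large} = 1233·1850·10.1 / (1.9928925 × 10^6) = 11.56.

11.56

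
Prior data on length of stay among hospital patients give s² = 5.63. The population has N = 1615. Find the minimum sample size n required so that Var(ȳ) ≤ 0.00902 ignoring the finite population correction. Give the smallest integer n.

Without fpc, n₀ = s²/D = 5.63/0.00902 = 624.1685.
Rounding up, n = 625.

625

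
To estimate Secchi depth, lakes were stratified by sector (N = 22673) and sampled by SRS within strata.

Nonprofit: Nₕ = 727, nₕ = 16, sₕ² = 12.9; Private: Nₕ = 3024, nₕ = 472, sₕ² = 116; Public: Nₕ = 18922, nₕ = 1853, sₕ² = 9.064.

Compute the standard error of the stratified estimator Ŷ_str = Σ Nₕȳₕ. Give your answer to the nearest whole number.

1973

Var(Ŷ_str) = Σₕ Nₕ²(1 − fₕ)sₕ²/nₕ.
Nonprofit: 727²·(1 − 16/727)·12.9/16 = 416748.21.
Private: 3024²·(1 − 472/3024)·116/472 = 1.8966118 × 10^6.
Public: 18922²·(1 − 1853/18922)·9.064/1853 = 1.5798636 × 10^6.
Sum = 3.8932236 × 10^6.
SE = √(3.8932236 × 10^6) = 1973.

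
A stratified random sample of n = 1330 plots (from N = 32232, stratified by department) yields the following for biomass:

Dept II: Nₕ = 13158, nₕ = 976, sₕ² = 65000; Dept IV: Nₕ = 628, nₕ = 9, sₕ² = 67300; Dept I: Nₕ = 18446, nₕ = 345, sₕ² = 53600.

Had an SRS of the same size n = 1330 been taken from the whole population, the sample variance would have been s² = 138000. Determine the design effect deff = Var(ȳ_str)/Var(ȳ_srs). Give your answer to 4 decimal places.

0.6334

Var(ȳ_str) = Σ Wₕ²(1−fₕ)sₕ²/nₕ with Wₕ = Nₕ/32232:
  Dept II: (13158/32232)²·(1−976/13158)·65000/976 = 10.275371
  Dept IV: (628/32232)²·(1−9/628)·67300/9 = 2.7980041
  Dept I: (18446/32232)²·(1−345/18446)·53600/345 = 49.931655
  → Var(ȳ_str) = 63.00503.
Var(ȳ_srs) = (1 − 1330/32232)·138000/1330 = 99.477939.
deff = 63.00503 / 99.477939 = 0.6334.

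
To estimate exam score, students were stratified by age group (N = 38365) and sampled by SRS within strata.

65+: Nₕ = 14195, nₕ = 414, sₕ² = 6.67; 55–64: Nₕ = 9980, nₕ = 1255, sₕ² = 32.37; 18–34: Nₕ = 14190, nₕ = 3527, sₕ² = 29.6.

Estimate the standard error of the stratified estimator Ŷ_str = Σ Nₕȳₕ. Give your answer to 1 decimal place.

Var(Ŷ_str) = Σₕ Nₕ²(1 − fₕ)sₕ²/nₕ.
65+: 14195²·(1 − 414/14195)·6.67/414 = 3.1516764 × 10^6.
55–64: 9980²·(1 − 1255/9980)·32.37/1255 = 2.2459235 × 10^6.
18–34: 14190²·(1 − 3527/14190)·29.6/3527 = 1.2698372 × 10^6.
Sum = 6.6674371 × 10^6.
SE = √(6.6674371 × 10^6) = 2582.1.

2582.1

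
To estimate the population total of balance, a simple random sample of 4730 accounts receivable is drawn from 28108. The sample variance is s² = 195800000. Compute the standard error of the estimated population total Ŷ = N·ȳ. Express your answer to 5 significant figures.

5.2155 × 10^6

Var(Ŷ) = N²·Var(ȳ) = N²·(1 − n/N)·s²/n.
f = 4730/28108 = 0.16827949; Var(ȳ) = 0.83172051·195800000/4730 = 34429.361.
Var(Ŷ) = 28108² · 34429.361 = 2.7201249 × 10^13.
SE(Ŷ) = √(2.7201249 × 10^13) = 5.2155 × 10^6.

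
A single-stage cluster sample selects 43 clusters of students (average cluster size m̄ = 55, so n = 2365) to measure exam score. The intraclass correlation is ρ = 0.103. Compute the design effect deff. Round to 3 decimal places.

deff = 1 + (55 − 1)·0.103 = 1 + 5.562 = 6.562.

6.562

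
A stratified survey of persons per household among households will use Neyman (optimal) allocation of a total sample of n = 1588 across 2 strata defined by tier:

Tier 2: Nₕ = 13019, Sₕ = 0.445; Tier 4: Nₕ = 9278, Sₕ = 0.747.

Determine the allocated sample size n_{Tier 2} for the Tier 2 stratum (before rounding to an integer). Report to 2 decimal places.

723.04

Neyman allocation: nₕ = n·NₕSₕ / Σⱼ NⱼSⱼ.
Σ NⱼSⱼ = 13019·0.445 + 9278·0.747 = 12724.121.
n_{Tier 2} = 1588·13019·0.445 / 12724.121 = 723.04.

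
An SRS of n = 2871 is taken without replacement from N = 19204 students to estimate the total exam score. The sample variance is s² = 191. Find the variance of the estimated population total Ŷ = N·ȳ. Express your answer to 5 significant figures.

2.0867 × 10^7

Var(Ŷ) = N²·Var(ȳ) = N²·(1 − n/N)·s²/n.
f = 2871/19204 = 0.14950010; Var(ȳ) = 0.85049990·191/2871 = 0.056581498.
Var(Ŷ) = 19204² · 0.056581498 = 2.0866895 × 10^7.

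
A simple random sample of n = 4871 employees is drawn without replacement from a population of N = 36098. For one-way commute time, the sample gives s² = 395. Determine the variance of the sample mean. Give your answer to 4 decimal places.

Under SRS without replacement, Var(ȳ) = (1 − f)·s²/n with f = n/N = 4871/36098 = 0.13493822.
Var(ȳ) = (1 − 0.13493822)·395/4871 = 0.86506178·0.081092178 = 0.070149744.

0.0701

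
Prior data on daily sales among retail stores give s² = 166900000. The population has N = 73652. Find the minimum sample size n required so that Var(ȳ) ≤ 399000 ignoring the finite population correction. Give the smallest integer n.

Without fpc, n₀ = s²/D = 166900000/399000 = 418.2957.
Rounding up, n = 419.

419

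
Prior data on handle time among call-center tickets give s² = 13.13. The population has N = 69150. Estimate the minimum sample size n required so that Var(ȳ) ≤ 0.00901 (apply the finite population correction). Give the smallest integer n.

Without fpc, n₀ = s²/D = 13.13/0.00901 = 1457.2697.
With fpc, (1 − n/N)·s²/n ≤ D requires n ≥ n₀/(1 + n₀/N) = 1457.2697/(1 + 1457.2697/69150) = 1427.1930.
Rounding up, n = 1428.

1428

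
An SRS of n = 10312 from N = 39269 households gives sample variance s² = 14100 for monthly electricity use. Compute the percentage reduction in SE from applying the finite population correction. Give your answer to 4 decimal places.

f = n/N = 10312/39269 = 0.26259900.
SE_no-fpc = √(s²/n) = 1.1693327; SE_fpc = √((1−f)s²/n) = 1.0041301.
Ratio = √(1−f) = 0.85872056. Reduction = 100·(1 − 0.85872056) = 14.1279%.

14.1279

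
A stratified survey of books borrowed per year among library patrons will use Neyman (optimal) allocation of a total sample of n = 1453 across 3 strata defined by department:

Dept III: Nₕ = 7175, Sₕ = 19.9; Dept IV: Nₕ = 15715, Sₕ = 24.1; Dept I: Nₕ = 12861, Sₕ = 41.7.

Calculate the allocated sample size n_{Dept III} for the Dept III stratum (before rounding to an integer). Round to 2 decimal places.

Neyman allocation: nₕ = n·NₕSₕ / Σⱼ NⱼSⱼ.
Σ NⱼSⱼ = 7175·19.9 + 15715·24.1 + 12861·41.7 = 1.0578177 × 10^6.
n_{Dept III} = 1453·7175·19.9 / (1.0578177 × 10^6) = 196.12.

196.12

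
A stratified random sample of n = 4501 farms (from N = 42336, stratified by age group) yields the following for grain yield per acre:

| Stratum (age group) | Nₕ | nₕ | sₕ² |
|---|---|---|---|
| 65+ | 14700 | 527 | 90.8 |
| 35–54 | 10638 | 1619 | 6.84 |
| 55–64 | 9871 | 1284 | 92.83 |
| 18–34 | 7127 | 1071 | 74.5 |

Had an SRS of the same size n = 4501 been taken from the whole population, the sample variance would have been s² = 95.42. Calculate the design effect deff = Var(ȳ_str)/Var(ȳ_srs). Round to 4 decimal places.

Var(ȳ_str) = Σ Wₕ²(1−fₕ)sₕ²/nₕ with Wₕ = Nₕ/42336:
  65+: (14700/42336)²·(1−527/14700)·90.8/527 = 0.020027868
  35–54: (10638/42336)²·(1−1619/10638)·6.84/1619 = 2.2615593 × 10^-4
  55–64: (9871/42336)²·(1−1284/9871)·92.83/1284 = 0.0034190566
  18–34: (7127/42336)²·(1−1071/7127)·74.5/1071 = 0.0016750963
  → Var(ȳ_str) = 0.025348177.
Var(ȳ_srs) = (1 − 4501/42336)·95.42/4501 = 0.01894586.
deff = 0.025348177 / 0.01894586 = 1.3379.

1.3379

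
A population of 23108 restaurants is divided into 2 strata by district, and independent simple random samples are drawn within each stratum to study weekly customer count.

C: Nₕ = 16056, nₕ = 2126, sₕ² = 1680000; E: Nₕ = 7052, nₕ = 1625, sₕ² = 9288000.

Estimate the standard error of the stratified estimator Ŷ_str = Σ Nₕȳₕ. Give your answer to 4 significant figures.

628900

Var(Ŷ_str) = Σₕ Nₕ²(1 − fₕ)sₕ²/nₕ.
C: 16056²·(1 − 2126/16056)·1680000/2126 = 1.7673986 × 10^11.
E: 7052²·(1 − 1625/7052)·9288000/1625 = 2.1874643 × 10^11.
Sum = 3.9548629 × 10^11.
SE = √(3.9548629 × 10^11) = 628900.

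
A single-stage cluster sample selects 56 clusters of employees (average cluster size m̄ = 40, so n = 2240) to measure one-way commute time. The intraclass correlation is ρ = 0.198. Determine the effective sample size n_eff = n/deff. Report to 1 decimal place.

256.8

deff = 1 + (40 − 1)·0.198 = 1 + 7.722 = 8.722.
n_eff = 2240 / 8.722 = 256.8.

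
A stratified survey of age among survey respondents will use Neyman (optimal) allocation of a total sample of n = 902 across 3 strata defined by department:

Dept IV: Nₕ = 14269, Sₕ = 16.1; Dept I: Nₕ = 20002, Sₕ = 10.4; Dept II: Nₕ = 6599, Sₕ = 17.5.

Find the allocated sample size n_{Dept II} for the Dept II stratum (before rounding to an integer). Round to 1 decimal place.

188.3

Neyman allocation: nₕ = n·NₕSₕ / Σⱼ NⱼSⱼ.
Σ NⱼSⱼ = 14269·16.1 + 20002·10.4 + 6599·17.5 = 553234.2.
n_{Dept II} = 902·6599·17.5 / 553234.2 = 188.3.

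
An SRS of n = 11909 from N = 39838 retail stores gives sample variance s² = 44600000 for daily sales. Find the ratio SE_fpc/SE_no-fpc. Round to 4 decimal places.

0.8373

f = n/N = 11909/39838 = 0.29893569.
SE_no-fpc = √(s²/n) = 61.196951; SE_fpc = √((1−f)s²/n) = 51.239952.
Ratio = √(1−f) = 0.83729583.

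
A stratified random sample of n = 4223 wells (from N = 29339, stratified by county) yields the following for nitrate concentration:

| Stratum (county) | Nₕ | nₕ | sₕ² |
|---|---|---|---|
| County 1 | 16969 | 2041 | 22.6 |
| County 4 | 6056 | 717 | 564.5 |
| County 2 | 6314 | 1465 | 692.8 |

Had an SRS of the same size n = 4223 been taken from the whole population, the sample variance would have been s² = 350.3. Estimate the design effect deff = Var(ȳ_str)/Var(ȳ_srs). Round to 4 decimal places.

Var(ȳ_str) = Σ Wₕ²(1−fₕ)sₕ²/nₕ with Wₕ = Nₕ/29339:
  County 1: (16969/29339)²·(1−2041/16969)·22.6/2041 = 0.0032586123
  County 4: (6056/29339)²·(1−717/6056)·564.5/717 = 0.029573312
  County 2: (6314/29339)²·(1−1465/6314)·692.8/1465 = 0.016820403
  → Var(ȳ_str) = 0.049652327.
Var(ȳ_srs) = (1 − 4223/29339)·350.3/4223 = 0.07101077.
deff = 0.049652327 / 0.07101077 = 0.6992.

0.6992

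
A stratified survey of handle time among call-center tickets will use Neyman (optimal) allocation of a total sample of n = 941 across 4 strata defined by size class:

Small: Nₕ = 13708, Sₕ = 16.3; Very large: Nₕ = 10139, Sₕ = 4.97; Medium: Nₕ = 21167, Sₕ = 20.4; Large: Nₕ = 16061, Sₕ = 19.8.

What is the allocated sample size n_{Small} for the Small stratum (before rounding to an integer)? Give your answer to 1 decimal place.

205.4

Neyman allocation: nₕ = n·NₕSₕ / Σⱼ NⱼSⱼ.
Σ NⱼSⱼ = 13708·16.3 + 10139·4.97 + 21167·20.4 + 16061·19.8 = 1.0236458 × 10^6.
n_{Small} = 941·13708·16.3 / (1.0236458 × 10^6) = 205.4.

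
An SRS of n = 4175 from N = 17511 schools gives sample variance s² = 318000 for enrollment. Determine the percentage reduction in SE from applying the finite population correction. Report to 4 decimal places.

f = n/N = 4175/17511 = 0.23842156.
SE_no-fpc = √(s²/n) = 8.7274088; SE_fpc = √((1−f)s²/n) = 7.6162754.
Ratio = √(1−f) = 0.87268461. Reduction = 100·(1 − 0.87268461) = 12.7315%.

12.7315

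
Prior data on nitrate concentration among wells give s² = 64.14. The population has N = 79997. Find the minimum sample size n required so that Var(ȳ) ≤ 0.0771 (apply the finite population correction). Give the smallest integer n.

824

Without fpc, n₀ = s²/D = 64.14/0.0771 = 831.9066.
With fpc, (1 − n/N)·s²/n ≤ D requires n ≥ n₀/(1 + n₀/N) = 831.9066/(1 + 831.9066/79997) = 823.3445.
Rounding up, n = 824.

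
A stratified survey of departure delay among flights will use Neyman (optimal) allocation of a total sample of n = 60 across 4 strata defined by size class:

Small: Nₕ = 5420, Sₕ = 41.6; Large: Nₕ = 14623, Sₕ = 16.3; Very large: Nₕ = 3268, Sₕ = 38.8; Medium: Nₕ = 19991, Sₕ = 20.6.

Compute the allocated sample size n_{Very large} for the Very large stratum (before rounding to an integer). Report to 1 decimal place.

7.6

Neyman allocation: nₕ = n·NₕSₕ / Σⱼ NⱼSⱼ.
Σ NⱼSⱼ = 5420·41.6 + 14623·16.3 + 3268·38.8 + 19991·20.6 = 1.0024399 × 10^6.
n_{Very large} = 60·3268·38.8 / (1.0024399 × 10^6) = 7.6.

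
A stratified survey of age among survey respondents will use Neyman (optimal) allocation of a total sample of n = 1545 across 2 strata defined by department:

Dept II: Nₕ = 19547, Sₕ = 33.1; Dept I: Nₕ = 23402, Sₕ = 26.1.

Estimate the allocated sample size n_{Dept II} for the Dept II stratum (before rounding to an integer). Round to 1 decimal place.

Neyman allocation: nₕ = n·NₕSₕ / Σⱼ NⱼSⱼ.
Σ NⱼSⱼ = 19547·33.1 + 23402·26.1 = 1.2577979 × 10^6.
n_{Dept II} = 1545·19547·33.1 / (1.2577979 × 10^6) = 794.7.

794.7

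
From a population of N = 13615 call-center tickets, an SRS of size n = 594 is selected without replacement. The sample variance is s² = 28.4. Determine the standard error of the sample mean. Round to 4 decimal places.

Under SRS without replacement, Var(ȳ) = (1 − f)·s²/n with f = n/N = 594/13615 = 0.04362835.
Var(ȳ) = (1 − 0.04362835)·28.4/594 = 0.95637165·0.047811448 = 0.045725513.
SE(ȳ) = √(0.045725513) = 0.2138.

0.2138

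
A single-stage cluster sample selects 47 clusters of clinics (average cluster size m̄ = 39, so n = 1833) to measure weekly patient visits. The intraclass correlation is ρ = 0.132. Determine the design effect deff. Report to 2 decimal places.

deff = 1 + (39 − 1)·0.132 = 1 + 5.016 = 6.016.

6.02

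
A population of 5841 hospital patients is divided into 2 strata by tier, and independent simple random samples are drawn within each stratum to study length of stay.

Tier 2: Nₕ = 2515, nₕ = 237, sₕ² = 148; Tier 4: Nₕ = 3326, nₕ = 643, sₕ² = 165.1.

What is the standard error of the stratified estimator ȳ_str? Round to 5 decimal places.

0.41476

Var(ȳ_str) = Σₕ Wₕ²(1 − fₕ)sₕ²/nₕ with Wₕ = Nₕ/N, N = 5841.
Tier 2: Wₕ = 0.43057696; term = 0.43057696²·(1 − 0.09423459)·148/237 = 0.10486503.
Tier 4: Wₕ = 0.56942304; term = 0.56942304²·(1 − 0.19332532)·165.1/643 = 0.067159059.
Sum = 0.17202409.
SE = √(0.17202409) = 0.41476.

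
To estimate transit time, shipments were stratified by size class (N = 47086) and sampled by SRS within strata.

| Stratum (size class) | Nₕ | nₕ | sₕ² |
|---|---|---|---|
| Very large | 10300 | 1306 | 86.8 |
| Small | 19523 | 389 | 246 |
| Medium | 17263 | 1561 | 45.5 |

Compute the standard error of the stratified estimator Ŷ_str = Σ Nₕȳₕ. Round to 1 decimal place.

Var(Ŷ_str) = Σₕ Nₕ²(1 − fₕ)sₕ²/nₕ.
Very large: 10300²·(1 − 1306/10300)·86.8/1306 = 6.1569646 × 10^6.
Small: 19523²·(1 − 389/19523)·246/389 = 2.3623151 × 10^8.
Medium: 17263²·(1 − 1561/17263)·45.5/1561 = 7.9009577 × 10^6.
Sum = 2.5028943 × 10^8.
SE = √(2.5028943 × 10^8) = 15820.5.

15820.5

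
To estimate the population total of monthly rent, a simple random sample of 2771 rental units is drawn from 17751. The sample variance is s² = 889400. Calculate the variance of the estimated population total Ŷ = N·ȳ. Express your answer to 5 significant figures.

8.5348 × 10^10

Var(Ŷ) = N²·Var(ȳ) = N²·(1 − n/N)·s²/n.
f = 2771/17751 = 0.15610388; Var(ȳ) = 0.84389612·889400/2771 = 270.86294.
Var(Ŷ) = 17751² · 270.86294 = 8.5348371 × 10^10.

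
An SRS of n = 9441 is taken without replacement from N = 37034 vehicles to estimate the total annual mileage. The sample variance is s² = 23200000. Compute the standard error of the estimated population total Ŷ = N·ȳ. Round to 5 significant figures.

Var(Ŷ) = N²·Var(ȳ) = N²·(1 − n/N)·s²/n.
f = 9441/37034 = 0.25492790; Var(ȳ) = 0.74507210·23200000/9441 = 1830.9154.
Var(Ŷ) = 37034² · 1830.9154 = 2.5111319 × 10^12.
SE(Ŷ) = √(2.5111319 × 10^12) = 1.5847 × 10^6.

1.5847 × 10^6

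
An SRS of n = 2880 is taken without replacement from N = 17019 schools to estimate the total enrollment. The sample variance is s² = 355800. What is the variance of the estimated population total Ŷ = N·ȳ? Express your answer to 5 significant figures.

2.9728 × 10^10

Var(Ŷ) = N²·Var(ȳ) = N²·(1 − n/N)·s²/n.
f = 2880/17019 = 0.16922263; Var(ȳ) = 0.83077737·355800/2880 = 102.63562.
Var(Ŷ) = 17019² · 102.63562 = 2.9728034 × 10^10.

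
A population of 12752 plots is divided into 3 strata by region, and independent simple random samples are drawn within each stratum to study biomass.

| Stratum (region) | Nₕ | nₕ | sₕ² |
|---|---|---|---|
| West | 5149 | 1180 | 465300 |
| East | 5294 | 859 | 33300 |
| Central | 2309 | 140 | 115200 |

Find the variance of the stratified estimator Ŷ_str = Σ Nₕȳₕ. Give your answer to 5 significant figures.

Var(Ŷ_str) = Σₕ Nₕ²(1 − fₕ)sₕ²/nₕ.
West: 5149²·(1 − 1180/5149)·465300/1180 = 8.0585153 × 10^9.
East: 5294²·(1 − 859/5294)·33300/859 = 9.1018281 × 10^8.
Central: 2309²·(1 − 140/2309)·115200/140 = 4.1210504 × 10^9.
Sum = 1.3089749 × 10^10.

1.3090 × 10^10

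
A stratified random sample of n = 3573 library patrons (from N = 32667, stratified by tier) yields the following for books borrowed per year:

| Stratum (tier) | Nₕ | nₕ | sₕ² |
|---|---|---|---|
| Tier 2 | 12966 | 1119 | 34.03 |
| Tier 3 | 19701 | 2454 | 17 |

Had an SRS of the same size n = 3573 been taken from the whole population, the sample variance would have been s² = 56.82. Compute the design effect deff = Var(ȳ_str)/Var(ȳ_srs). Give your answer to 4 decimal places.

0.4648

Var(ȳ_str) = Σ Wₕ²(1−fₕ)sₕ²/nₕ with Wₕ = Nₕ/32667:
  Tier 2: (12966/32667)²·(1−1119/12966)·34.03/1119 = 0.0043775162
  Tier 3: (19701/32667)²·(1−2454/19701)·17/2454 = 0.0022057571
  → Var(ȳ_str) = 0.0065832733.
Var(ȳ_srs) = (1 − 3573/32667)·56.82/3573 = 0.014163233.
deff = 0.0065832733 / 0.014163233 = 0.4648.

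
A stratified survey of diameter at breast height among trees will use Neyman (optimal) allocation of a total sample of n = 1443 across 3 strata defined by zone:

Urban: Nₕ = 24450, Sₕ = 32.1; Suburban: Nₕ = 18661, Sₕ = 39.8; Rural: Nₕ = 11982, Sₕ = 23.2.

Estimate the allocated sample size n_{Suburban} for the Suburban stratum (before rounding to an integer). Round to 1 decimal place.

593.6

Neyman allocation: nₕ = n·NₕSₕ / Σⱼ NⱼSⱼ.
Σ NⱼSⱼ = 24450·32.1 + 18661·39.8 + 11982·23.2 = 1.8055352 × 10^6.
n_{Suburban} = 1443·18661·39.8 / (1.8055352 × 10^6) = 593.6.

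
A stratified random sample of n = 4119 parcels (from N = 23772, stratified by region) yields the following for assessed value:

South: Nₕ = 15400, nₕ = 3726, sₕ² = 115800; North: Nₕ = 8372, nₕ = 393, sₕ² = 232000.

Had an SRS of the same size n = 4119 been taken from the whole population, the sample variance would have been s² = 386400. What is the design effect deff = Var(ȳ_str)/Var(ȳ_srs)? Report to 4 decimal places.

Var(ȳ_str) = Σ Wₕ²(1−fₕ)sₕ²/nₕ with Wₕ = Nₕ/23772:
  South: (15400/23772)²·(1−3726/15400)·115800/3726 = 9.8872309
  North: (8372/23772)²·(1−393/8372)·232000/393 = 69.781721
  → Var(ȳ_str) = 79.668952.
Var(ȳ_srs) = (1 − 4119/23772)·386400/4119 = 77.55476.
deff = 79.668952 / 77.55476 = 1.0273.

1.0273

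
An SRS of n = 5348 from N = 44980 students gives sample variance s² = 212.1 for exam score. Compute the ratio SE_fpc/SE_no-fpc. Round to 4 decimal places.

0.9387

f = n/N = 5348/44980 = 0.11889729.
SE_no-fpc = √(s²/n) = 0.1991474; SE_fpc = √((1−f)s²/n) = 0.18693383.
Ratio = √(1−f) = 0.93867072.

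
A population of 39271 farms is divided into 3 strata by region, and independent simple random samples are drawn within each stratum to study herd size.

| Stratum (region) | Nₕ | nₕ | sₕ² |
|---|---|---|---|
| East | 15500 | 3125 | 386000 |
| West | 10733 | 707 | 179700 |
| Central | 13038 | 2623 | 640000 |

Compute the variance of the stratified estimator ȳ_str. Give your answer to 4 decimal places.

54.5815

Var(ȳ_str) = Σₕ Wₕ²(1 − fₕ)sₕ²/nₕ with Wₕ = Nₕ/N, N = 39271.
East: Wₕ = 0.39469329; term = 0.39469329²·(1 − 0.20161290)·386000/3125 = 15.362796.
West: Wₕ = 0.27330600; term = 0.27330600²·(1 − 0.06587161)·179700/707 = 17.735097.
Central: Wₕ = 0.33200071; term = 0.33200071²·(1 − 0.20118116)·640000/2623 = 21.483647.
Sum = 54.58154.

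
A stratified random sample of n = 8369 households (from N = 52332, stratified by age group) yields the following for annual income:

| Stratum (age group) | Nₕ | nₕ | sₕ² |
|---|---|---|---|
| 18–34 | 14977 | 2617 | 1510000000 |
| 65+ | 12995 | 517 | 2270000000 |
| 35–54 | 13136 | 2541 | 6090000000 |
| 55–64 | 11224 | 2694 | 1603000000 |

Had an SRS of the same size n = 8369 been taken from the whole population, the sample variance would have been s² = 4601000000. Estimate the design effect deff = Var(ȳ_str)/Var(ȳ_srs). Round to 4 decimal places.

0.9561

Var(ȳ_str) = Σ Wₕ²(1−fₕ)sₕ²/nₕ with Wₕ = Nₕ/52332:
  18–34: (14977/52332)²·(1−2617/14977)·1510000000/2617 = 39001.549
  65+: (12995/52332)²·(1−517/12995)·2270000000/517 = 259969.21
  35–54: (13136/52332)²·(1−2541/13136)·6090000000/2541 = 121798.53
  55–64: (11224/52332)²·(1−2694/11224)·1603000000/2694 = 20801.658
  → Var(ȳ_str) = 441570.95.
Var(ȳ_srs) = (1 − 8369/52332)·4601000000/8369 = 461847.56.
deff = 441570.95 / 461847.56 = 0.9561.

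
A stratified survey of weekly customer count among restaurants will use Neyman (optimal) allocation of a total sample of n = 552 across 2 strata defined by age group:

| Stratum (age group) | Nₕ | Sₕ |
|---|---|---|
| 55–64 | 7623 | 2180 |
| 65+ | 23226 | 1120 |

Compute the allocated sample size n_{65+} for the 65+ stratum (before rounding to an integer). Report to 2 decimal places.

336.82

Neyman allocation: nₕ = n·NₕSₕ / Σⱼ NⱼSⱼ.
Σ NⱼSⱼ = 7623·2180 + 23226·1120 = 4.263126 × 10^7.
n_{65+} = 552·23226·1120 / (4.263126 × 10^7) = 336.82.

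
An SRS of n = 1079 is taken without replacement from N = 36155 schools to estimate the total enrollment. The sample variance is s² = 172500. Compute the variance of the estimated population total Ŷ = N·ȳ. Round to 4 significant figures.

Var(Ŷ) = N²·Var(ȳ) = N²·(1 − n/N)·s²/n.
f = 1079/36155 = 0.02984373; Var(ȳ) = 0.97015627·172500/1079 = 155.09913.
Var(Ŷ) = 36155² · 155.09913 = 2.0274311 × 10^11.

2.027 × 10^11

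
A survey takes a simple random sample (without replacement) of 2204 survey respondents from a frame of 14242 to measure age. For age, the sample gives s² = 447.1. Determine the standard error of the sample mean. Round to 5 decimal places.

0.41408

Under SRS without replacement, Var(ȳ) = (1 − f)·s²/n with f = n/N = 2204/14242 = 0.15475355.
Var(ȳ) = (1 − 0.15475355)·447.1/2204 = 0.84524645·0.20285844 = 0.17146538.
SE(ȳ) = √(0.17146538) = 0.41408.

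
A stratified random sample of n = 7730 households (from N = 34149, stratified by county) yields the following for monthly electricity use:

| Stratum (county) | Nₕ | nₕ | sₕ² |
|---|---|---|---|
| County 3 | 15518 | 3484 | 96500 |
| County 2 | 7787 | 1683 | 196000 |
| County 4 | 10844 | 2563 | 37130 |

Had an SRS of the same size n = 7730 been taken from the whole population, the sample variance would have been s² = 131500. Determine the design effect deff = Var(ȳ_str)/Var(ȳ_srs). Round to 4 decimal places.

Var(ȳ_str) = Σ Wₕ²(1−fₕ)sₕ²/nₕ with Wₕ = Nₕ/34149:
  County 3: (15518/34149)²·(1−3484/15518)·96500/3484 = 4.4354628
  County 2: (7787/34149)²·(1−1683/7787)·196000/1683 = 4.7467972
  County 4: (10844/34149)²·(1−2563/10844)·37130/2563 = 1.1155593
  → Var(ȳ_str) = 10.297819.
Var(ȳ_srs) = (1 − 7730/34149)·131500/7730 = 13.160871.
deff = 10.297819 / 13.160871 = 0.7825.

0.7825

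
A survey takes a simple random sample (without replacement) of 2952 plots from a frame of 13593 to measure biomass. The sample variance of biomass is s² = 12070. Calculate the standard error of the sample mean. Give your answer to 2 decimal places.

Under SRS without replacement, Var(ȳ) = (1 − f)·s²/n with f = n/N = 2952/13593 = 0.21717060.
Var(ȳ) = (1 − 0.21717060)·12070/2952 = 0.78282940·4.0887534 = 3.2007964.
SE(ȳ) = √(3.2007964) = 1.79.

1.79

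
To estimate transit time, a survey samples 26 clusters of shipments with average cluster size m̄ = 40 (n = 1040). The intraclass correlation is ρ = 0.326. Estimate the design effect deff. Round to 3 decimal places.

13.714

deff = 1 + (40 − 1)·0.326 = 1 + 12.714 = 13.714.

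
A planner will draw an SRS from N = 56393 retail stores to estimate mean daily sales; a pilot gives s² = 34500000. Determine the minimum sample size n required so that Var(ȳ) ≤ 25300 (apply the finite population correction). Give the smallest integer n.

1332

Without fpc, n₀ = s²/D = 34500000/25300 = 1363.6364.
With fpc, (1 − n/N)·s²/n ≤ D requires n ≥ n₀/(1 + n₀/N) = 1363.6364/(1 + 1363.6364/56393) = 1331.4409.
Rounding up, n = 1332.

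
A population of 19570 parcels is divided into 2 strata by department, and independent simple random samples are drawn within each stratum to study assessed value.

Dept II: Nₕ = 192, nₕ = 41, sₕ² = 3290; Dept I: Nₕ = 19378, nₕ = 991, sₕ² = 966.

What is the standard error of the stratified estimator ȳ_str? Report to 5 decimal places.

0.95548

Var(ȳ_str) = Σₕ Wₕ²(1 − fₕ)sₕ²/nₕ with Wₕ = Nₕ/N, N = 19570.
Dept II: Wₕ = 0.00981094; term = 0.00981094²·(1 − 0.21354167)·3290/41 = 0.0060744724.
Dept I: Wₕ = 0.99018906; term = 0.99018906²·(1 − 0.05114047)·966/991 = 0.90686293.
Sum = 0.9129374.
SE = √(0.9129374) = 0.95548.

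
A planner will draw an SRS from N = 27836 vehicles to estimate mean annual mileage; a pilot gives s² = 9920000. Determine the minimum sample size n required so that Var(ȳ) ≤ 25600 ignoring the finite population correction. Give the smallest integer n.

Without fpc, n₀ = s²/D = 9920000/25600 = 387.5000.
Rounding up, n = 388.

388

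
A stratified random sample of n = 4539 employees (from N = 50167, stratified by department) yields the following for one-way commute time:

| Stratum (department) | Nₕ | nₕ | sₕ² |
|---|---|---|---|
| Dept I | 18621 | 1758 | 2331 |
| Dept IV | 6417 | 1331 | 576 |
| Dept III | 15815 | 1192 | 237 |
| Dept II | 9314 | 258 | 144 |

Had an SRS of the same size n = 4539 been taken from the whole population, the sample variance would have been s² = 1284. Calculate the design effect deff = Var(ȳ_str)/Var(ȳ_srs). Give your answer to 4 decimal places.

Var(ȳ_str) = Σ Wₕ²(1−fₕ)sₕ²/nₕ with Wₕ = Nₕ/50167:
  Dept I: (18621/50167)²·(1−1758/18621)·2331/1758 = 0.16543408
  Dept IV: (6417/50167)²·(1−1331/6417)·576/1331 = 0.0056119858
  Dept III: (15815/50167)²·(1−1192/15815)·237/1192 = 0.018270124
  Dept II: (9314/50167)²·(1−258/9314)·144/258 = 0.018705924
  → Var(ȳ_str) = 0.20802211.
Var(ȳ_srs) = (1 − 4539/50167)·1284/4539 = 0.25728718.
deff = 0.20802211 / 0.25728718 = 0.8085.

0.8085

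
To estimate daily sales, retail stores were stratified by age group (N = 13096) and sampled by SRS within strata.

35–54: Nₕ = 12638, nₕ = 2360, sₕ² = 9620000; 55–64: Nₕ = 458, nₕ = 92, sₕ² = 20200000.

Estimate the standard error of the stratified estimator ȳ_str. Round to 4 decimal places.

57.4618

Var(ȳ_str) = Σₕ Wₕ²(1 − fₕ)sₕ²/nₕ with Wₕ = Nₕ/N, N = 13096.
35–54: Wₕ = 0.96502749; term = 0.96502749²·(1 − 0.18673841)·9620000/2360 = 3087.2564.
55–64: Wₕ = 0.03497251; term = 0.03497251²·(1 − 0.20087336)·20200000/92 = 214.60151.
Sum = 3301.8579.
SE = √(3301.8579) = 57.4618.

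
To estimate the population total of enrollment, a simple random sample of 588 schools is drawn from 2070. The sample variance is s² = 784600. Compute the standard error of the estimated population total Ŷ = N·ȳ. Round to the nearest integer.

63980

Var(Ŷ) = N²·Var(ȳ) = N²·(1 − n/N)·s²/n.
f = 588/2070 = 0.28405797; Var(ȳ) = 0.71594203·784600/588 = 955.31993.
Var(Ŷ) = 2070² · 955.31993 = 4.0934504 × 10^9.
SE(Ŷ) = √(4.0934504 × 10^9) = 63980.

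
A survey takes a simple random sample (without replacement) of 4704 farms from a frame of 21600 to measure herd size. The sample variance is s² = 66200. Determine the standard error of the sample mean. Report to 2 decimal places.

3.32

Under SRS without replacement, Var(ȳ) = (1 − f)·s²/n with f = n/N = 4704/21600 = 0.21777778.
Var(ȳ) = (1 − 0.21777778)·66200/4704 = 0.78222222·14.073129 = 11.008314.
SE(ȳ) = √(11.008314) = 3.32.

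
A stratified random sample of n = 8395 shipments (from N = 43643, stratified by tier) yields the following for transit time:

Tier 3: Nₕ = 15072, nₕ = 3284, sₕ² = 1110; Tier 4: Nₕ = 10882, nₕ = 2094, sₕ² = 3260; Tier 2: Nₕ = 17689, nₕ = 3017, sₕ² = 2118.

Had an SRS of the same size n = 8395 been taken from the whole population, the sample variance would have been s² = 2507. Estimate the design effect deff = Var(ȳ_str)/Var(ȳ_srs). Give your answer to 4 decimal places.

Var(ȳ_str) = Σ Wₕ²(1−fₕ)sₕ²/nₕ with Wₕ = Nₕ/43643:
  Tier 3: (15072/43643)²·(1−3284/15072)·1110/3284 = 0.03152838
  Tier 4: (10882/43643)²·(1−2094/10882)·3260/2094 = 0.07816467
  Tier 2: (17689/43643)²·(1−3017/17689)·2118/3017 = 0.095656405
  → Var(ȳ_str) = 0.20534946.
Var(ȳ_srs) = (1 − 8395/43643)·2507/8395 = 0.24118679.
deff = 0.20534946 / 0.24118679 = 0.8514.

0.8514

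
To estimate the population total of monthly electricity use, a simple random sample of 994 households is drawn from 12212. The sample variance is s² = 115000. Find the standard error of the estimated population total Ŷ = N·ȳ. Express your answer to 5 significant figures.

Var(Ŷ) = N²·Var(ȳ) = N²·(1 − n/N)·s²/n.
f = 994/12212 = 0.08139535; Var(ȳ) = 0.91860465·115000/994 = 106.2772.
Var(Ŷ) = 12212² · 106.2772 = 1.5849432 × 10^10.
SE(Ŷ) = √(1.5849432 × 10^10) = 125890.

125890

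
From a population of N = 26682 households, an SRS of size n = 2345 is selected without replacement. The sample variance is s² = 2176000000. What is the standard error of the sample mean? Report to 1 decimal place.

920.0

Under SRS without replacement, Var(ȳ) = (1 − f)·s²/n with f = n/N = 2345/26682 = 0.08788696.
Var(ȳ) = (1 − 0.08788696)·2176000000/2345 = 0.91211304·927931.77 = 846378.66.
SE(ȳ) = √(846378.66) = 920.0.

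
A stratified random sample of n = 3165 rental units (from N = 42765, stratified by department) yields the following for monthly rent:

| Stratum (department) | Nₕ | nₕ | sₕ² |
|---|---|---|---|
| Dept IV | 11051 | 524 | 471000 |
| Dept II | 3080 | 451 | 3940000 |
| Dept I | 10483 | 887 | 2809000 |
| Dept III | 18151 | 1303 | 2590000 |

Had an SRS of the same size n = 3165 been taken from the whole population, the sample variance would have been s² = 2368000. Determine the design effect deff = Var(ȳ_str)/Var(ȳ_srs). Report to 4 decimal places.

Var(ȳ_str) = Σ Wₕ²(1−fₕ)sₕ²/nₕ with Wₕ = Nₕ/42765:
  Dept IV: (11051/42765)²·(1−524/11051)·471000/524 = 57.176671
  Dept II: (3080/42765)²·(1−451/3080)·3940000/451 = 38.679783
  Dept I: (10483/42765)²·(1−887/10483)·2809000/887 = 174.19151
  Dept III: (18151/42765)²·(1−1303/18151)·2590000/1303 = 332.3742
  → Var(ȳ_str) = 602.42216.
Var(ȳ_srs) = (1 − 3165/42765)·2368000/3165 = 692.81087.
deff = 602.42216 / 692.81087 = 0.8695.

0.8695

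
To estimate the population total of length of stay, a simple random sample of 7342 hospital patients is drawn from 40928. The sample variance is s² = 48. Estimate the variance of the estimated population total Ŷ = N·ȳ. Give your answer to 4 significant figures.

Var(Ŷ) = N²·Var(ȳ) = N²·(1 − n/N)·s²/n.
f = 7342/40928 = 0.17938819; Var(ȳ) = 0.82061181·48/7342 = 0.0053649369.
Var(Ŷ) = 40928² · 0.0053649369 = 8.9868122 × 10^6.

8.987 × 10^6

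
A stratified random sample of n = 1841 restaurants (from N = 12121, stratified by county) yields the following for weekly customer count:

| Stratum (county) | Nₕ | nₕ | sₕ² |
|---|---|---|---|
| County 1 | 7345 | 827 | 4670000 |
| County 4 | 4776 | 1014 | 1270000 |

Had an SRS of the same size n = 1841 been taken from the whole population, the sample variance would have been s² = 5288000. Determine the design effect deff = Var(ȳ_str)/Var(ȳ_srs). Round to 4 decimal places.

Var(ȳ_str) = Σ Wₕ²(1−fₕ)sₕ²/nₕ with Wₕ = Nₕ/12121:
  County 1: (7345/12121)²·(1−827/7345)·4670000/827 = 1840.0966
  County 4: (4776/12121)²·(1−1014/4776)·1270000/1014 = 153.16939
  → Var(ȳ_str) = 1993.266.
Var(ȳ_srs) = (1 − 1841/12121)·5288000/1841 = 2436.0843.
deff = 1993.266 / 2436.0843 = 0.8182.

0.8182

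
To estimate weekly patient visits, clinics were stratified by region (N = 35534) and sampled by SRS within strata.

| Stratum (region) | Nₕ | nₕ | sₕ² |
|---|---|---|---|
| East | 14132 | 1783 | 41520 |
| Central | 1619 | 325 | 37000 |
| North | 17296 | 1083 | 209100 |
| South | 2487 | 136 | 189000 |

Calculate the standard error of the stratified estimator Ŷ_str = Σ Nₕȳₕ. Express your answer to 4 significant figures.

258000

Var(Ŷ_str) = Σₕ Nₕ²(1 − fₕ)sₕ²/nₕ.
East: 14132²·(1 − 1783/14132)·41520/1783 = 4.0638851 × 10^9.
Central: 1619²·(1 − 325/1619)·37000/325 = 2.385061 × 10^8.
North: 17296²·(1 − 1083/17296)·209100/1083 = 5.4142043 × 10^10.
South: 2487²·(1 − 136/2487)·189000/136 = 8.1255227 × 10^9.
Sum = 6.6569957 × 10^10.
SE = √(6.6569957 × 10^10) = 258000.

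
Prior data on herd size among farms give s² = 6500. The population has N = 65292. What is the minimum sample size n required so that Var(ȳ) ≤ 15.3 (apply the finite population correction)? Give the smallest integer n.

423

Without fpc, n₀ = s²/D = 6500/15.3 = 424.8366.
With fpc, (1 − n/N)·s²/n ≤ D requires n ≥ n₀/(1 + n₀/N) = 424.8366/(1 + 424.8366/65292) = 422.0902.
Rounding up, n = 423.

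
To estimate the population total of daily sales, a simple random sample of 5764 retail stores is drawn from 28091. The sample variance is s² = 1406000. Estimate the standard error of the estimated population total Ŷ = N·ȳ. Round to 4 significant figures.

Var(Ŷ) = N²·Var(ȳ) = N²·(1 − n/N)·s²/n.
f = 5764/28091 = 0.20519027; Var(ȳ) = 0.79480973·1406000/5764 = 193.87621.
Var(Ŷ) = 28091² · 193.87621 = 1.5298855 × 10^11.
SE(Ŷ) = √(1.5298855 × 10^11) = 391100.

391100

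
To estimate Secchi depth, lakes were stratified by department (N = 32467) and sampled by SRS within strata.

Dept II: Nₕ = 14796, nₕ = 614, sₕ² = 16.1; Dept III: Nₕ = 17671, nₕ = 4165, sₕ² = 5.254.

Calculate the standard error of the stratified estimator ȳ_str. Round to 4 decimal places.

0.0742

Var(ȳ_str) = Σₕ Wₕ²(1 − fₕ)sₕ²/nₕ with Wₕ = Nₕ/N, N = 32467.
Dept II: Wₕ = 0.45572427; term = 0.45572427²·(1 − 0.04149770)·16.1/614 = 0.0052198135.
Dept III: Wₕ = 0.54427573; term = 0.54427573²·(1 − 0.23569690)·5.254/4165 = 2.8561342 × 10^-4.
Sum = 0.0055054269.
SE = √(0.0055054269) = 0.0742.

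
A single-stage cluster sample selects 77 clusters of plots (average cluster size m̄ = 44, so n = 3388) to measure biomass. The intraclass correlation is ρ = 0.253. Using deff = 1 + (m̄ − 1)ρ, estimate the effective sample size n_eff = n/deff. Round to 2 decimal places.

285.21

deff = 1 + (44 − 1)·0.253 = 1 + 10.879 = 11.879.
n_eff = 3388 / 11.879 = 285.21.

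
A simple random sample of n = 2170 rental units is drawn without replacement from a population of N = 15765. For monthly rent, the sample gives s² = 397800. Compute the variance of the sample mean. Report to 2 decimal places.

Under SRS without replacement, Var(ȳ) = (1 − f)·s²/n with f = n/N = 2170/15765 = 0.13764669.
Var(ȳ) = (1 − 0.13764669)·397800/2170 = 0.86235331·183.31797 = 158.08486.

158.08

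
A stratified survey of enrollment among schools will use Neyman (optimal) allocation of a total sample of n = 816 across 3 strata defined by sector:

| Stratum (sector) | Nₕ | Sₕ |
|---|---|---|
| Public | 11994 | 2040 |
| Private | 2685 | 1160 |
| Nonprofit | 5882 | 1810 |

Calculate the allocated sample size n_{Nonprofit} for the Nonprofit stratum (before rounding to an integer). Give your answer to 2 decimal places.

Neyman allocation: nₕ = n·NₕSₕ / Σⱼ NⱼSⱼ.
Σ NⱼSⱼ = 11994·2040 + 2685·1160 + 5882·1810 = 3.822878 × 10^7.
n_{Nonprofit} = 816·5882·1810 / (3.822878 × 10^7) = 227.25.

227.25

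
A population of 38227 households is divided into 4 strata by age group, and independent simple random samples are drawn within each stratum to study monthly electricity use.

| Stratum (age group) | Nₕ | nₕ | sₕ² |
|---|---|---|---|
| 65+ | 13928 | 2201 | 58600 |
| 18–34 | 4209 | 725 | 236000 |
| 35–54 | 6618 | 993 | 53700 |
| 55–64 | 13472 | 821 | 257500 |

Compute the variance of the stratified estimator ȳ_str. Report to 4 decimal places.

Var(ȳ_str) = Σₕ Wₕ²(1 − fₕ)sₕ²/nₕ with Wₕ = Nₕ/N, N = 38227.
65+: Wₕ = 0.36434981; term = 0.36434981²·(1 − 0.15802700)·58600/2201 = 2.9758622.
18–34: Wₕ = 0.11010542; term = 0.11010542²·(1 − 0.17224994)·236000/725 = 3.26656.
35–54: Wₕ = 0.17312371; term = 0.17312371²·(1 − 0.15004533)·53700/993 = 1.3776341.
55–64: Wₕ = 0.35242106; term = 0.35242106²·(1 − 0.06094121)·257500/821 = 36.580579.
Sum = 44.200635.

44.2006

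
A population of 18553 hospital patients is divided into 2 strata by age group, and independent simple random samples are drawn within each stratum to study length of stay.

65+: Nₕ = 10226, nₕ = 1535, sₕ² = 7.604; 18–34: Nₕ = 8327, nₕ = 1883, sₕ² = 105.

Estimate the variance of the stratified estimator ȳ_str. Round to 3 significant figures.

0.00997

Var(ȳ_str) = Σₕ Wₕ²(1 − fₕ)sₕ²/nₕ with Wₕ = Nₕ/N, N = 18553.
65+: Wₕ = 0.55117771; term = 0.55117771²·(1 − 0.15010757)·7.604/1535 = 0.0012790307.
18–34: Wₕ = 0.44882229; term = 0.44882229²·(1 − 0.22613186)·105/1883 = 0.0086927019.
Sum = 0.0099717326.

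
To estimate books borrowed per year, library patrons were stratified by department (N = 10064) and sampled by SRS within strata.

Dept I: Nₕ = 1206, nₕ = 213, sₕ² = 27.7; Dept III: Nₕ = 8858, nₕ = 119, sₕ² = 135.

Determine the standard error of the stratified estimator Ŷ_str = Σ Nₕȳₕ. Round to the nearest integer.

Var(Ŷ_str) = Σₕ Nₕ²(1 − fₕ)sₕ²/nₕ.
Dept I: 1206²·(1 − 213/1206)·27.7/213 = 155738.76.
Dept III: 8858²·(1 − 119/8858)·135/119 = 8.7818138 × 10^7.
Sum = 8.7973877 × 10^7.
SE = √(8.7973877 × 10^7) = 9379.

9379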